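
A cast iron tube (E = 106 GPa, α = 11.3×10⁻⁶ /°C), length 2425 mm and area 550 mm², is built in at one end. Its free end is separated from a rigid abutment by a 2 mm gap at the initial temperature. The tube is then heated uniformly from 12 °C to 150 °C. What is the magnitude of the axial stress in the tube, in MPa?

σ ≈ 77.9 MPa (compressive)

Unrestrained expansion: δ_free = αΔT L = 11.3×10⁻⁶ × 138 × 2425 = 3.782 mm.
After closing the 2 mm clearance, 3.782 − 2 = 1.782 mm of expansion remains to be suppressed by the wall.
That suppressed elongation corresponds to σ = E·Δ/L = 106×10³ × 1.782/2425 = 77.87 MPa.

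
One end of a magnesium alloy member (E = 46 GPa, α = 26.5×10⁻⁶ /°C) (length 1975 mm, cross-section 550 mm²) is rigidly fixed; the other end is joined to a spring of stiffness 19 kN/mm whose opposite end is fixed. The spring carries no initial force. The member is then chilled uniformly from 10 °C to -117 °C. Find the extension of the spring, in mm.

δ ≈ 2.68 mm

The unrestrained thermal change is αΔT L = 26.5×10⁻⁶ × 127 × 1975 = 6.647 mm.
Let P be the tensile force in the spring. The member extends elastically by PL/(AE) and the spring stretches by P/k; together these equal δ_free.
P [ L/(AE) + 1/k ] = δ_free → P [ 1975/(550×46×10³) + 1/(19×10³) ] = 6.647.
P = 6.647 / 0.0001307 = 50860 N.
Spring extension = P/k = 50860/(19×10³) = 2.677 mm.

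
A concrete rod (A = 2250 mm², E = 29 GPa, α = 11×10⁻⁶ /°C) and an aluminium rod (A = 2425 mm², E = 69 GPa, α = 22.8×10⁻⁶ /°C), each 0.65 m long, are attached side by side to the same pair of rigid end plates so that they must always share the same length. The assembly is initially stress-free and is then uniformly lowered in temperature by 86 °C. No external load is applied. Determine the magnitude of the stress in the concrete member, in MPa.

Equilibrium of a rigid end plate with no external load gives equal and opposite internal forces ±P in the two members. Since α_{aluminium} > α_{concrete}, cooling drives the aluminium into tension and the concrete into compression.
Setting the final lengths equal and cancelling L: (α₁ − α₂)ΔT = P/(A₁E₁) + P/(A₂E₂).
|α₁ − α₂|·ΔT = 11.8×10⁻⁶ × 86 = 0.001015.
1/(A₁E₁) + 1/(A₂E₂) = 1/(2250×29×10³) + 1/(2425×69×10³) = 2.13×10⁻⁸ N⁻¹.
So P = 0.001015 / 2.13×10⁻⁸ = 47.64 kN.
σ_{concrete} = P/A₁ = 47640/2250 = 21.17 MPa, compressive.

σ ≈ 21.2 MPa (compressive)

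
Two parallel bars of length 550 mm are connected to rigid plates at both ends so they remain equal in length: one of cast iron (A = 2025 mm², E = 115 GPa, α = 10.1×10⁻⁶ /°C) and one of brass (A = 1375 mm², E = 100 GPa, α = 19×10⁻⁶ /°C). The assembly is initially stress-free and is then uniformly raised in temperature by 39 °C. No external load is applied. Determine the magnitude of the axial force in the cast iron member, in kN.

P ≈ 30 kN (tensile in the cast iron)

The brass has the larger α, so on heating it would change length more than the cast iron if both were free. The rigid plates force a common final length, so the brass is put into compression and the cast iron into tension, with equal and opposite forces P (no external load).
Equating the net (thermal + elastic) strains gives |α₁ − α₂|·ΔT = P·[1/(A₁E₁) + 1/(A₂E₂)].
|α₁ − α₂|·ΔT = 8.9×10⁻⁶ × 39 = 0.0003471.
1/(A₁E₁) + 1/(A₂E₂) = 1/(2025×115×10³) + 1/(1375×100×10³) = 1.157×10⁻⁸ N⁻¹.
So P = 0.0003471 / 1.157×10⁻⁸ = 30.01 kN.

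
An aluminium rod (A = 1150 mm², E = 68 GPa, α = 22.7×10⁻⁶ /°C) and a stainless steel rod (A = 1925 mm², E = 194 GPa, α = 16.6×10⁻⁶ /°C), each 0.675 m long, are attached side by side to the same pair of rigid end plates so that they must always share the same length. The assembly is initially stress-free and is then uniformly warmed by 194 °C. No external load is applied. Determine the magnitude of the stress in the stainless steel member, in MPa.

Equilibrium of a rigid end plate with no external load gives equal and opposite internal forces ±P in the two members. Since α_{aluminium} > α_{stainless steel}, heating drives the aluminium into compression and the stainless steel into tension.
Compatibility of the two members (thermal + elastic change equal): (α₁ − α₂)ΔT = P·[1/(A₁E₁) + 1/(A₂E₂)].
|α₁ − α₂|·ΔT = 6.1×10⁻⁶ × 194 = 0.001183.
1/(A₁E₁) + 1/(A₂E₂) = 1/(1150×68×10³) + 1/(1925×194×10³) = 1.547×10⁻⁸ N⁻¹.
So P = 0.001183 / 1.547×10⁻⁸ = 76.52 kN.
σ_{stainless steel} = P/A₂ = 76520/1925 = 39.75 MPa, tensile.

σ ≈ 39.8 MPa (tensile)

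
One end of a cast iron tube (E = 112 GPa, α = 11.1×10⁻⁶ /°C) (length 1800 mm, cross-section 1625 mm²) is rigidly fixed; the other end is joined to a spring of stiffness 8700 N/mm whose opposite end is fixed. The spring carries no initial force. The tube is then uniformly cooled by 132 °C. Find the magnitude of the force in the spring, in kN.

If the spring were absent the tube would shorten by αΔT L = 11.1×10⁻⁶ × 132 × 1800 = 2.637 mm.
With a force P in the spring, the elastic change of the tube is PL/(AE) and that of the spring is P/k; compatibility requires their sum to equal δ_free.
P [ L/(AE) + 1/k ] = δ_free → P [ 1800/(1625×112×10³) + 1/(8700) ] = 2.637.
P = 2.637 / 0.0001248 = 21130 N.

P ≈ 21.1 kN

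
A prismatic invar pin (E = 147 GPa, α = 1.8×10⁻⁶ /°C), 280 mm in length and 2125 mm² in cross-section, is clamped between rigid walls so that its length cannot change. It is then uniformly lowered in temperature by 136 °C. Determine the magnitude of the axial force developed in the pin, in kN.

P ≈ 76.5 kN (tensile)

Full restraint means ε = 0, so the stress is σ = EαΔT = 147×10³ × 1.8×10⁻⁶ × 136 = 35.99 MPa.
Axial force P = σA = 35.99 × 2125 = 76470 N = 76.47 kN, tensile.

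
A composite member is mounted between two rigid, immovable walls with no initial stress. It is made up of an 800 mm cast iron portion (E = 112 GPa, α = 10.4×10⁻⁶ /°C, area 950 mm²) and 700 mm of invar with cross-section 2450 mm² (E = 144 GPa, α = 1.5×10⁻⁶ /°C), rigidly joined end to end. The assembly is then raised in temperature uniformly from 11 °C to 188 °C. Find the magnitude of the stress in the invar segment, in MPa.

σ ≈ 71.2 MPa (compressive)

If the supports were absent, the total length change would be Σ αᵢΔT Lᵢ = 10.4×10⁻⁶×177×800 + 1.5×10⁻⁶×177×700 = 1.658 mm.
Since the ends are fixed, an axial force P builds up, equal in every segment, with P · Σ Lᵢ/(AᵢEᵢ) = δ_free.
The series flexibility is Σ Lᵢ/(AᵢEᵢ) = 800/(950×112×10³) + 700/(2450×144×10³) = 9.503×10⁻⁶ mm/N.
Hence P = δ_free / Σ(L/AE) = 1.658/9.503×10⁻⁶ = 174.5 kN (compressive).
σ_{invar} = P / A = 174500 / 2450 = 71.23 MPa.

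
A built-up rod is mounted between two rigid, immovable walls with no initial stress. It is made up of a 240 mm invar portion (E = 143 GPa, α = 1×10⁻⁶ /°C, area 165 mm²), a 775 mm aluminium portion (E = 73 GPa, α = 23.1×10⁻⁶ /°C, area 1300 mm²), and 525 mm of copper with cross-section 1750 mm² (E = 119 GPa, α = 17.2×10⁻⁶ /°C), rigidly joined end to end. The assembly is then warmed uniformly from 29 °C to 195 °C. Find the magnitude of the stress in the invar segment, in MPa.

σ ≈ 1310 MPa (compressive)

Free thermal expansion of the whole bar: Σ αᵢΔT Lᵢ = 1×10⁻⁶×166×240 + 23.1×10⁻⁶×166×775 + 17.2×10⁻⁶×166×525 = 4.511 mm.
The rigid supports impose zero overall length change; the single axial force P common to all segments must satisfy P Σ Lᵢ/(AᵢEᵢ) = δ_free.
Σ Lᵢ/(AᵢEᵢ) = 240/(165×143×10³) + 775/(1300×73×10³) + 525/(1750×119×10³) = 2.086×10⁻⁵ mm/N.
So P = 4.511 / 2.086×10⁻⁵ = 216.2 kN, compressive.
σ_{invar} = P / A = 216200 / 165 = 1311 MPa.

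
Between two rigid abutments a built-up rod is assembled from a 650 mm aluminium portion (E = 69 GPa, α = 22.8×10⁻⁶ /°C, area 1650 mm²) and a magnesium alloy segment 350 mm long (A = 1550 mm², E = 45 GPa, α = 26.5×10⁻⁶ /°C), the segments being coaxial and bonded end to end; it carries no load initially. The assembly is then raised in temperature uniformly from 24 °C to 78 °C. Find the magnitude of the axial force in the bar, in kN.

P ≈ 121 kN (compressive)

With the walls removed the bar would change length by δ_free = Σ αᵢΔT Lᵢ = 22.8×10⁻⁶×54×650 + 26.5×10⁻⁶×54×350 = 1.301 mm.
The rigid supports impose zero overall length change; the single axial force P common to all segments must satisfy P Σ Lᵢ/(AᵢEᵢ) = δ_free.
Σ Lᵢ/(AᵢEᵢ) = 650/(1650×69×10³) + 350/(1550×45×10³) = 1.073×10⁻⁵ mm/N.
P = 1.301 / 1.073×10⁻⁵ = 121300 N = 121.3 kN, compressive.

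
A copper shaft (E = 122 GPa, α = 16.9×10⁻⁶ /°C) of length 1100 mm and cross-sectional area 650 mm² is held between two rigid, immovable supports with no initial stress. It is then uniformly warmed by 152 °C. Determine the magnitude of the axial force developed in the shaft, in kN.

With zero net strain, σ = E·αΔT = 122 GPa × 16.9×10⁻⁶ × 152 = 313.4 MPa.
Then P = σA = 313.4 × 650 mm² = 203.7 kN, compressive.

P ≈ 204 kN (compressive)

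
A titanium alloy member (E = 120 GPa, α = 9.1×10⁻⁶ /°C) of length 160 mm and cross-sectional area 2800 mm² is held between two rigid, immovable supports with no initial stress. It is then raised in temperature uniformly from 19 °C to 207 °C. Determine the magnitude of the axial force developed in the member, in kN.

P ≈ 575 kN (compressive)

The ends cannot move, so σ = EαΔT = 120×10³ × 9.1×10⁻⁶ × 188 = 205.3 MPa.
Axial force P = σA = 205.3 × 2800 = 574800 N = 574.8 kN, compressive.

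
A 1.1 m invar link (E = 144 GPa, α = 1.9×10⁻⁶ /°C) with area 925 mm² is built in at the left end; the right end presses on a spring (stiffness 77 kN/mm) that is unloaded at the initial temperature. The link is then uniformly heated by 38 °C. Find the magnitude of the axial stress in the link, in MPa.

Free thermal expansion: δ_free = αΔT L = 1.9×10⁻⁶ × 38 × 1100 = 0.07942 mm.
Let P be the compressive force at the spring. The link shortens elastically by PL/(AE) and the spring compresses by P/k; together these equal δ_free.
So P = δ_free / [L/(AE) + 1/k] = 0.07942 / [ 1100/(925×144×10³) + 1/(77×10³) ].
P = 0.07942 / 2.125×10⁻⁵ = 3738 N.
σ = P/A = 3738/925 = 4.041 MPa.

σ ≈ 4.04 MPa (compressive)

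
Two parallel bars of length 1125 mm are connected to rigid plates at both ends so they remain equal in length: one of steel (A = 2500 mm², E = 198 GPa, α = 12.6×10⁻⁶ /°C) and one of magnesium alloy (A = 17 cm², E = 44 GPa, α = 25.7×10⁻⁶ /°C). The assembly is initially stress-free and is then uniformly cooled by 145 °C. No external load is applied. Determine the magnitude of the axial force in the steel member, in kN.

The magnesium alloy has the larger α, so on cooling it would change length more than the steel if both were free. The rigid plates force a common final length, so the magnesium alloy is put into tension and the steel into compression, with equal and opposite forces P (no external load).
Compatibility of the two members (thermal + elastic change equal): (α₁ − α₂)ΔT = P·[1/(A₁E₁) + 1/(A₂E₂)].
|α₁ − α₂|·ΔT = 13.1×10⁻⁶ × 145 = 0.001899.
1/(A₁E₁) + 1/(A₂E₂) = 1/(2500×198×10³) + 1/(1700×44×10³) = 1.539×10⁻⁸ N⁻¹.
P = 0.001899 / 1.539×10⁻⁸ = 123400 N = 123.4 kN.

P ≈ 123 kN (compressive in the steel)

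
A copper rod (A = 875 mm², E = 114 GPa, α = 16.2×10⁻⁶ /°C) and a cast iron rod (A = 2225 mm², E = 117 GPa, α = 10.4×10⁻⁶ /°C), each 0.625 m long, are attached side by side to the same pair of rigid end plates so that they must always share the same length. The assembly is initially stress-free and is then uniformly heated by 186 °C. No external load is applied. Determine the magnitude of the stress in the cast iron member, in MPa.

The copper has the larger α, so on heating it would change length more than the cast iron if both were free. The rigid plates force a common final length, so the copper is put into compression and the cast iron into tension, with equal and opposite forces P (no external load).
Setting the final lengths equal and cancelling L: (α₁ − α₂)ΔT = P/(A₁E₁) + P/(A₂E₂).
|α₁ − α₂|·ΔT = 5.8×10⁻⁶ × 186 = 0.001079.
1/(A₁E₁) + 1/(A₂E₂) = 1/(875×114×10³) + 1/(2225×117×10³) = 1.387×10⁻⁸ N⁻¹.
So P = 0.001079 / 1.387×10⁻⁸ = 77.8 kN.
σ_{cast iron} = P/A₂ = 77800/2225 = 34.97 MPa, tensile.

σ ≈ 35 MPa (tensile)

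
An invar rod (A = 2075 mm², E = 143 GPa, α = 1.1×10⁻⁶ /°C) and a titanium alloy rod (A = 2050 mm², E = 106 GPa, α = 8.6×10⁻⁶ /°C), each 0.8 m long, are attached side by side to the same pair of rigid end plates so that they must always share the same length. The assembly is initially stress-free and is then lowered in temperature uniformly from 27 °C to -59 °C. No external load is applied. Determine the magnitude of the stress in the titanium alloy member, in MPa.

σ ≈ 39.5 MPa (tensile)

Both members must finish at the same length. With the larger α, the titanium alloy tends to over-contract; the plates restrain it, putting the titanium alloy in tension and the invar in compression. With no external load the two internal forces are equal and opposite, magnitude P.
Equating the net (thermal + elastic) strains gives |α₁ − α₂|·ΔT = P·[1/(A₁E₁) + 1/(A₂E₂)].
|α₁ − α₂|·ΔT = 7.5×10⁻⁶ × 86 = 0.000645.
1/(A₁E₁) + 1/(A₂E₂) = 1/(2075×143×10³) + 1/(2050×106×10³) = 7.972×10⁻⁹ N⁻¹.
P = 0.000645 / 7.972×10⁻⁹ = 80910 N = 80.91 kN.
σ_{titanium alloy} = P/A₂ = 80910/2050 = 39.47 MPa, tensile.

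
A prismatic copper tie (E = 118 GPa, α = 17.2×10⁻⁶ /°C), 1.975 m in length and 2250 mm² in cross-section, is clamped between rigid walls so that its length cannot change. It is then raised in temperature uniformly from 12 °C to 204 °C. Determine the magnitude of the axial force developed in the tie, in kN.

The ends cannot move, so σ = EαΔT = 118×10³ × 17.2×10⁻⁶ × 192 = 389.7 MPa.
P = AEαΔT = 2250 × 118×10³ × 17.2×10⁻⁶ × 192 = 876.8 kN (compressive).

P ≈ 877 kN (compressive)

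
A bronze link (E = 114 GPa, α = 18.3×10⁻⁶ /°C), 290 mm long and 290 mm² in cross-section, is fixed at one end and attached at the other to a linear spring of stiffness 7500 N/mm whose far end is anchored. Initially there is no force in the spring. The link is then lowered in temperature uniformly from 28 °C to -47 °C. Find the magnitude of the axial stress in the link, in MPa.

Free thermal contraction: δ_free = αΔT L = 18.3×10⁻⁶ × 75 × 290 = 0.398 mm.
With a force P in the spring, the elastic change of the link is PL/(AE) and that of the spring is P/k; compatibility requires their sum to equal δ_free.
So P = δ_free / [L/(AE) + 1/k] = 0.398 / [ 290/(290×114×10³) + 1/(7500) ].
P = 0.398 / 0.0001421 = 2801 N.
σ = P/A = 2801/290 = 9.658 MPa.

σ ≈ 9.66 MPa (tensile)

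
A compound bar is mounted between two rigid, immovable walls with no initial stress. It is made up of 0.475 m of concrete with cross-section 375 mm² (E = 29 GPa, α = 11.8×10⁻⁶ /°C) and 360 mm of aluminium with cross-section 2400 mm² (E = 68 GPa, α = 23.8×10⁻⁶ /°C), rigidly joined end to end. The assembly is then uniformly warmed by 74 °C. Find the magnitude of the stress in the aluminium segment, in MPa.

With the walls removed the bar would change length by δ_free = Σ αᵢΔT Lᵢ = 11.8×10⁻⁶×74×475 + 23.8×10⁻⁶×74×360 = 1.049 mm.
The rigid supports impose zero overall length change; the single axial force P common to all segments must satisfy P Σ Lᵢ/(AᵢEᵢ) = δ_free.
The series flexibility is Σ Lᵢ/(AᵢEᵢ) = 475/(375×29×10³) + 360/(2400×68×10³) = 4.588×10⁻⁵ mm/N.
Hence P = δ_free / Σ(L/AE) = 1.049/4.588×10⁻⁵ = 22.86 kN (compressive).
σ_{aluminium} = P / A = 22860 / 2400 = 9.524 MPa.

σ ≈ 9.52 MPa (compressive)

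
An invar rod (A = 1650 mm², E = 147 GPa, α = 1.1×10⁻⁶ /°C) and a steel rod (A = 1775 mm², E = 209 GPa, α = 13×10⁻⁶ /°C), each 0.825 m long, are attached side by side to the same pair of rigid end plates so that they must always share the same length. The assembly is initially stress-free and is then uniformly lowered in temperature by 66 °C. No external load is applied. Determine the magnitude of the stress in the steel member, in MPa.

σ ≈ 64.9 MPa (tensile)

Both members must finish at the same length. With the larger α, the steel tends to over-contract; the plates restrain it, putting the steel in tension and the invar in compression. With no external load the two internal forces are equal and opposite, magnitude P.
Compatibility of the two members (thermal + elastic change equal): (α₁ − α₂)ΔT = P·[1/(A₁E₁) + 1/(A₂E₂)].
|α₁ − α₂|·ΔT = 11.9×10⁻⁶ × 66 = 0.0007854.
1/(A₁E₁) + 1/(A₂E₂) = 1/(1650×147×10³) + 1/(1775×209×10³) = 6.818×10⁻⁹ N⁻¹.
So P = 0.0007854 / 6.818×10⁻⁹ = 115.2 kN.
σ_{steel} = P/A₂ = 115200/1775 = 64.89 MPa, tensile.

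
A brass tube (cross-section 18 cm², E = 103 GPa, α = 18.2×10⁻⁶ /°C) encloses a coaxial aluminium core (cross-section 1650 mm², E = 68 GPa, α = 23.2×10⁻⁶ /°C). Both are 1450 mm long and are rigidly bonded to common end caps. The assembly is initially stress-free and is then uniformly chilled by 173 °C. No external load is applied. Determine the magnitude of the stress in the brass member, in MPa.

σ ≈ 33.6 MPa (compressive)

The aluminium has the larger α, so on cooling it would change length more than the brass if both were free. The rigid plates force a common final length, so the aluminium is put into tension and the brass into compression, with equal and opposite forces P (no external load).
Setting the final lengths equal and cancelling L: (α₁ − α₂)ΔT = P/(A₁E₁) + P/(A₂E₂).
|α₁ − α₂|·ΔT = 5×10⁻⁶ × 173 = 0.000865.
1/(A₁E₁) + 1/(A₂E₂) = 1/(1800×103×10³) + 1/(1650×68×10³) = 1.431×10⁻⁸ N⁻¹.
So P = 0.000865 / 1.431×10⁻⁸ = 60.46 kN.
σ_{brass} = P/A₁ = 60460/1800 = 33.59 MPa, compressive.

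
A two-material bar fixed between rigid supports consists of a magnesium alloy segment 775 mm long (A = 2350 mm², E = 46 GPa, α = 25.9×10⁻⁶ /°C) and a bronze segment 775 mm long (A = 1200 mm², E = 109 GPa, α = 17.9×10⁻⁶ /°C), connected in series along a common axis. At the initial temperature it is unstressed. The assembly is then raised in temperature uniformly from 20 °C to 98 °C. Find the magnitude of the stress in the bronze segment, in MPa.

σ ≈ 169 MPa (compressive)

Free thermal expansion of the whole bar: Σ αᵢΔT Lᵢ = 25.9×10⁻⁶×78×775 + 17.9×10⁻⁶×78×775 = 2.648 mm.
The rigid supports impose zero overall length change; the single axial force P common to all segments must satisfy P Σ Lᵢ/(AᵢEᵢ) = δ_free.
The series flexibility is Σ Lᵢ/(AᵢEᵢ) = 775/(2350×46×10³) + 775/(1200×109×10³) = 1.309×10⁻⁵ mm/N.
So P = 2.648 / 1.309×10⁻⁵ = 202.2 kN, compressive.
σ_{bronze} = P / A = 202200 / 1200 = 168.5 MPa.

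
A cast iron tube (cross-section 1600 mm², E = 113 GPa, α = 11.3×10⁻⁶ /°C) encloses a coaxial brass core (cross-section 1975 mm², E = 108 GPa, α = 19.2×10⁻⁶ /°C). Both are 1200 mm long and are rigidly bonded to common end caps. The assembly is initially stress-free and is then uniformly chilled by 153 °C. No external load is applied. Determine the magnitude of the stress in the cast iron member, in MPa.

The brass has the larger α, so on cooling it would change length more than the cast iron if both were free. The rigid plates force a common final length, so the brass is put into tension and the cast iron into compression, with equal and opposite forces P (no external load).
Equating the net (thermal + elastic) strains gives |α₁ − α₂|·ΔT = P·[1/(A₁E₁) + 1/(A₂E₂)].
|α₁ − α₂|·ΔT = 7.9×10⁻⁶ × 153 = 0.001209.
1/(A₁E₁) + 1/(A₂E₂) = 1/(1600×113×10³) + 1/(1975×108×10³) = 1.022×10⁻⁸ N⁻¹.
P = 0.001209 / 1.022×10⁻⁸ = 118300 N = 118.3 kN.
σ_{cast iron} = P/A₁ = 118300/1600 = 73.92 MPa, compressive.

σ ≈ 73.9 MPa (compressive)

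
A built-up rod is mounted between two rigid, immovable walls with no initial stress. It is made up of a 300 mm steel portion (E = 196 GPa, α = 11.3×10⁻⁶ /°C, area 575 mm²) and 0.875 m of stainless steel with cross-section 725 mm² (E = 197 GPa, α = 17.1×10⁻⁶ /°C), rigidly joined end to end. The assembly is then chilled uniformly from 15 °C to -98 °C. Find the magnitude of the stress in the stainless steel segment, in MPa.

With the walls removed the bar would change length by δ_free = Σ αᵢΔT Lᵢ = 11.3×10⁻⁶×113×300 + 17.1×10⁻⁶×113×875 = 2.074 mm.
The rigid supports impose zero overall length change; the single axial force P common to all segments must satisfy P Σ Lᵢ/(AᵢEᵢ) = δ_free.
The series flexibility is Σ Lᵢ/(AᵢEᵢ) = 300/(575×196×10³) + 875/(725×197×10³) = 8.788×10⁻⁶ mm/N.
P = 2.074 / 8.788×10⁻⁶ = 236000 N = 236 kN, tensile.
σ_{stainless steel} = P / A = 236000 / 725 = 325.5 MPa.

σ ≈ 325 MPa (tensile)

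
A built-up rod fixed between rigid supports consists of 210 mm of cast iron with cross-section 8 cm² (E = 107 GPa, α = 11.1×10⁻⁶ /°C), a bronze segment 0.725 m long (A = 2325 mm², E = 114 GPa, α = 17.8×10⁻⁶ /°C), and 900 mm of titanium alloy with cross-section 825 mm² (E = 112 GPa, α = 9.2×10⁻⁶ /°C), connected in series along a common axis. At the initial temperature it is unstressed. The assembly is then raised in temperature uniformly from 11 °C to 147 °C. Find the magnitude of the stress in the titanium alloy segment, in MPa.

With the walls removed the bar would change length by δ_free = Σ αᵢΔT Lᵢ = 11.1×10⁻⁶×136×210 + 17.8×10⁻⁶×136×725 + 9.2×10⁻⁶×136×900 = 3.198 mm.
Since the ends are fixed, an axial force P builds up, equal in every segment, with P · Σ Lᵢ/(AᵢEᵢ) = δ_free.
The series flexibility is Σ Lᵢ/(AᵢEᵢ) = 210/(800×107×10³) + 725/(2325×114×10³) + 900/(825×112×10³) = 1.493×10⁻⁵ mm/N.
Hence P = δ_free / Σ(L/AE) = 3.198/1.493×10⁻⁵ = 214.2 kN (compressive).
σ_{titanium alloy} = P / A = 214200 / 825 = 259.7 MPa.

σ ≈ 260 MPa (compressive)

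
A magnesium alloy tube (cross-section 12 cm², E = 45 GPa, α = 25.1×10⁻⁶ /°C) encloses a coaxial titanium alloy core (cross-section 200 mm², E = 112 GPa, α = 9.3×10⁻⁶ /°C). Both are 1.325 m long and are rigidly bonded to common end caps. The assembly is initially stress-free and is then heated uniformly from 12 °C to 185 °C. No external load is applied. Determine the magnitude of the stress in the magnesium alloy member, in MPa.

σ ≈ 36.1 MPa (compressive)

Both members must finish at the same length. With the larger α, the magnesium alloy tends to over-expand; the plates restrain it, putting the magnesium alloy in compression and the titanium alloy in tension. With no external load the two internal forces are equal and opposite, magnitude P.
Setting the final lengths equal and cancelling L: (α₁ − α₂)ΔT = P/(A₁E₁) + P/(A₂E₂).
|α₁ − α₂|·ΔT = 15.8×10⁻⁶ × 173 = 0.002733.
1/(A₁E₁) + 1/(A₂E₂) = 1/(1200×45×10³) + 1/(200×112×10³) = 6.316×10⁻⁸ N⁻¹.
So P = 0.002733 / 6.316×10⁻⁸ = 43.28 kN.
σ_{magnesium alloy} = P/A₁ = 43280/1200 = 36.06 MPa, compressive.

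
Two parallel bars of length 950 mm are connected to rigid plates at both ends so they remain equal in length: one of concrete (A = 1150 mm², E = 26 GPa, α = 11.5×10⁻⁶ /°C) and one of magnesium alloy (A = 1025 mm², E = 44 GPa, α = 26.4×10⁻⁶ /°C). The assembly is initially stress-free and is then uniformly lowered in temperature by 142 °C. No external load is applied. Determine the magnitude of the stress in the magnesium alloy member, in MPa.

Equilibrium of a rigid end plate with no external load gives equal and opposite internal forces ±P in the two members. Since α_{magnesium alloy} > α_{concrete}, cooling drives the magnesium alloy into tension and the concrete into compression.
Compatibility of the two members (thermal + elastic change equal): (α₁ − α₂)ΔT = P·[1/(A₁E₁) + 1/(A₂E₂)].
|α₁ − α₂|·ΔT = 14.9×10⁻⁶ × 142 = 0.002116.
1/(A₁E₁) + 1/(A₂E₂) = 1/(1150×26×10³) + 1/(1025×44×10³) = 5.562×10⁻⁸ N⁻¹.
P = 0.002116 / 5.562×10⁻⁸ = 38040 N = 38.04 kN.
σ_{magnesium alloy} = P/A₂ = 38040/1025 = 37.11 MPa, tensile.

σ ≈ 37.1 MPa (tensile)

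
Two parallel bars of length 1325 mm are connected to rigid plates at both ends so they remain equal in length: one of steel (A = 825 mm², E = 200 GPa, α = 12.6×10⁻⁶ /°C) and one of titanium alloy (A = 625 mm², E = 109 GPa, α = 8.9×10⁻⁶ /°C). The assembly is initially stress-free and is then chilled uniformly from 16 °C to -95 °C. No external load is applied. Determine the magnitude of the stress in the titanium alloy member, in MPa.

The steel has the larger α, so on cooling it would change length more than the titanium alloy if both were free. The rigid plates force a common final length, so the steel is put into tension and the titanium alloy into compression, with equal and opposite forces P (no external load).
Setting the final lengths equal and cancelling L: (α₁ − α₂)ΔT = P/(A₁E₁) + P/(A₂E₂).
|α₁ − α₂|·ΔT = 3.7×10⁻⁶ × 111 = 0.0004107.
1/(A₁E₁) + 1/(A₂E₂) = 1/(825×200×10³) + 1/(625×109×10³) = 2.074×10⁻⁸ N⁻¹.
So P = 0.0004107 / 2.074×10⁻⁸ = 19.8 kN.
σ_{titanium alloy} = P/A₂ = 19800/625 = 31.68 MPa, compressive.

σ ≈ 31.7 MPa (compressive)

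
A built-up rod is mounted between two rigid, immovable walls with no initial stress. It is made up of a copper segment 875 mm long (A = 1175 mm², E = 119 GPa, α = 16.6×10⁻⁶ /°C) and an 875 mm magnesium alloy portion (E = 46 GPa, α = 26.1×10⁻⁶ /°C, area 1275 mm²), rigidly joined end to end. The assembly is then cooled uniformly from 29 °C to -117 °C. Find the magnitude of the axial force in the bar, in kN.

P ≈ 258 kN (tensile)

If the supports were absent, the total length change would be Σ αᵢΔT Lᵢ = 16.6×10⁻⁶×146×875 + 26.1×10⁻⁶×146×875 = 5.455 mm.
Since the ends are fixed, an axial force P builds up, equal in every segment, with P · Σ Lᵢ/(AᵢEᵢ) = δ_free.
The series flexibility is Σ Lᵢ/(AᵢEᵢ) = 875/(1175×119×10³) + 875/(1275×46×10³) = 2.118×10⁻⁵ mm/N.
Hence P = δ_free / Σ(L/AE) = 5.455/2.118×10⁻⁵ = 257.6 kN (tensile).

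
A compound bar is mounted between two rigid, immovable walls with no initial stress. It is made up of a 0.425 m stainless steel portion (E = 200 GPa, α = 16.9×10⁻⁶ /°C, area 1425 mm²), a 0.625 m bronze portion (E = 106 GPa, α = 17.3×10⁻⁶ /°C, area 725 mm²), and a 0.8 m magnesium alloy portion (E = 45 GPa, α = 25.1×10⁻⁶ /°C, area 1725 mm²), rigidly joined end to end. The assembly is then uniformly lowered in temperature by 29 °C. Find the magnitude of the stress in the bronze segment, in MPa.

Free thermal contraction of the whole bar: Σ αᵢΔT Lᵢ = 16.9×10⁻⁶×29×425 + 17.3×10⁻⁶×29×625 + 25.1×10⁻⁶×29×800 = 1.104 mm.
The walls prevent any net length change, so an axial force P (same in every segment) develops. Compatibility: P · Σ Lᵢ/(AᵢEᵢ) = δ_free.
The series flexibility is Σ Lᵢ/(AᵢEᵢ) = 425/(1425×200×10³) + 625/(725×106×10³) + 800/(1725×45×10³) = 1.993×10⁻⁵ mm/N.
So P = 1.104 / 1.993×10⁻⁵ = 55.4 kN, tensile.
σ_{bronze} = P / A = 55400 / 725 = 76.42 MPa.

σ ≈ 76.4 MPa (tensile)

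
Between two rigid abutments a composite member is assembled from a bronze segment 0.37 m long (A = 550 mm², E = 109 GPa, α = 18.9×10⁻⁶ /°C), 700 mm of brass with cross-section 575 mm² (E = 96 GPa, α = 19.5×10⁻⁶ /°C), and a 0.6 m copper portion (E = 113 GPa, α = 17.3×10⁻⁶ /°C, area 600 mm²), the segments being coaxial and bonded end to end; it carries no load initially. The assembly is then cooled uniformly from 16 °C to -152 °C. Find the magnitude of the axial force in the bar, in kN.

P ≈ 188 kN (tensile)

With the walls removed the bar would change length by δ_free = Σ αᵢΔT Lᵢ = 18.9×10⁻⁶×168×370 + 19.5×10⁻⁶×168×700 + 17.3×10⁻⁶×168×600 = 5.212 mm.
Since the ends are fixed, an axial force P builds up, equal in every segment, with P · Σ Lᵢ/(AᵢEᵢ) = δ_free.
The series flexibility is Σ Lᵢ/(AᵢEᵢ) = 370/(550×109×10³) + 700/(575×96×10³) + 600/(600×113×10³) = 2.77×10⁻⁵ mm/N.
Hence P = δ_free / Σ(L/AE) = 5.212/2.77×10⁻⁵ = 188.1 kN (tensile).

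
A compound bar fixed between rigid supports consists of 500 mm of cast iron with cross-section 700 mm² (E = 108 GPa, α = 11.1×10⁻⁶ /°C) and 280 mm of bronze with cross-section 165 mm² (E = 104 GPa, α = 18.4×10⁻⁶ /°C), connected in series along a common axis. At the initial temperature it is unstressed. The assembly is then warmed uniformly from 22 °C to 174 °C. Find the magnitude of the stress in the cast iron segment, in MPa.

σ ≈ 101 MPa (compressive)

With the walls removed the bar would change length by δ_free = Σ αᵢΔT Lᵢ = 11.1×10⁻⁶×152×500 + 18.4×10⁻⁶×152×280 = 1.627 mm.
Since the ends are fixed, an axial force P builds up, equal in every segment, with P · Σ Lᵢ/(AᵢEᵢ) = δ_free.
The series flexibility is Σ Lᵢ/(AᵢEᵢ) = 500/(700×108×10³) + 280/(165×104×10³) = 2.293×10⁻⁵ mm/N.
P = 1.627 / 2.293×10⁻⁵ = 70940 N = 70.94 kN, compressive.
σ_{cast iron} = P / A = 70940 / 700 = 101.3 MPa.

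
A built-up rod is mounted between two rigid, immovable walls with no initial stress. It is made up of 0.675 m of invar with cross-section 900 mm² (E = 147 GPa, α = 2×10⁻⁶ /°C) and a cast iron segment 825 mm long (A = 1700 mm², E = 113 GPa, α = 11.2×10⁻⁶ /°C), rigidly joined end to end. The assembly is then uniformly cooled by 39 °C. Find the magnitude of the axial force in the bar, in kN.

P ≈ 44 kN (tensile)

If the supports were absent, the total length change would be Σ αᵢΔT Lᵢ = 2×10⁻⁶×39×675 + 11.2×10⁻⁶×39×825 = 0.413 mm.
The walls prevent any net length change, so an axial force P (same in every segment) develops. Compatibility: P · Σ Lᵢ/(AᵢEᵢ) = δ_free.
The series flexibility is Σ Lᵢ/(AᵢEᵢ) = 675/(900×147×10³) + 825/(1700×113×10³) = 9.397×10⁻⁶ mm/N.
P = 0.413 / 9.397×10⁻⁶ = 43950 N = 43.95 kN, tensile.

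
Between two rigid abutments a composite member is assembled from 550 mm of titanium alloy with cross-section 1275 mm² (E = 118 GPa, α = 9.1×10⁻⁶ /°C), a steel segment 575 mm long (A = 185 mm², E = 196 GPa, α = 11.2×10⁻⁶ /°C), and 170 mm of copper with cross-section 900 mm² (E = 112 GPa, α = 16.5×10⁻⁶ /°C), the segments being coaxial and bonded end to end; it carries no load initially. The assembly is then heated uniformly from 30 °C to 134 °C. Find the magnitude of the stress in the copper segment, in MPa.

σ ≈ 77.7 MPa (compressive)

If the supports were absent, the total length change would be Σ αᵢΔT Lᵢ = 9.1×10⁻⁶×104×550 + 11.2×10⁻⁶×104×575 + 16.5×10⁻⁶×104×170 = 1.482 mm.
The walls prevent any net length change, so an axial force P (same in every segment) develops. Compatibility: P · Σ Lᵢ/(AᵢEᵢ) = δ_free.
The series flexibility is Σ Lᵢ/(AᵢEᵢ) = 550/(1275×118×10³) + 575/(185×196×10³) + 170/(900×112×10³) = 2.12×10⁻⁵ mm/N.
So P = 1.482 / 2.12×10⁻⁵ = 69.91 kN, compressive.
σ_{copper} = P / A = 69910 / 900 = 77.67 MPa.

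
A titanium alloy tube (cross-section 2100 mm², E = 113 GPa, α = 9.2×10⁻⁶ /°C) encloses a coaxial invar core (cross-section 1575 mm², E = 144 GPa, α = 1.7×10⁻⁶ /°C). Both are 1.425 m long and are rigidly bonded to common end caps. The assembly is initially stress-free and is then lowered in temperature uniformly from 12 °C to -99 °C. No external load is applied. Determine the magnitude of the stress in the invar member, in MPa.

σ ≈ 61.3 MPa (compressive)

Both members must finish at the same length. With the larger α, the titanium alloy tends to over-contract; the plates restrain it, putting the titanium alloy in tension and the invar in compression. With no external load the two internal forces are equal and opposite, magnitude P.
Equating the net (thermal + elastic) strains gives |α₁ − α₂|·ΔT = P·[1/(A₁E₁) + 1/(A₂E₂)].
|α₁ − α₂|·ΔT = 7.5×10⁻⁶ × 111 = 0.0008325.
1/(A₁E₁) + 1/(A₂E₂) = 1/(2100×113×10³) + 1/(1575×144×10³) = 8.623×10⁻⁹ N⁻¹.
P = 0.0008325 / 8.623×10⁻⁹ = 96540 N = 96.54 kN.
σ_{invar} = P/A₂ = 96540/1575 = 61.3 MPa, compressive.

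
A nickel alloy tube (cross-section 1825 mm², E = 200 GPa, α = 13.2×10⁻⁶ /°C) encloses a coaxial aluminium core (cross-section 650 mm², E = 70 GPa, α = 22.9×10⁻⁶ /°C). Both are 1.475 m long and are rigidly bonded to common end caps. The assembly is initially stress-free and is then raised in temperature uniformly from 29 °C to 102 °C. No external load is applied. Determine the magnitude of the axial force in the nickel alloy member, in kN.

P ≈ 28.6 kN (tensile in the nickel alloy)

Equilibrium of a rigid end plate with no external load gives equal and opposite internal forces ±P in the two members. Since α_{aluminium} > α_{nickel alloy}, heating drives the aluminium into compression and the nickel alloy into tension.
Setting the final lengths equal and cancelling L: (α₁ − α₂)ΔT = P/(A₁E₁) + P/(A₂E₂).
|α₁ − α₂|·ΔT = 9.7×10⁻⁶ × 73 = 0.0007081.
1/(A₁E₁) + 1/(A₂E₂) = 1/(1825×200×10³) + 1/(650×70×10³) = 2.472×10⁻⁸ N⁻¹.
P = 0.0007081 / 2.472×10⁻⁸ = 28650 N = 28.65 kN.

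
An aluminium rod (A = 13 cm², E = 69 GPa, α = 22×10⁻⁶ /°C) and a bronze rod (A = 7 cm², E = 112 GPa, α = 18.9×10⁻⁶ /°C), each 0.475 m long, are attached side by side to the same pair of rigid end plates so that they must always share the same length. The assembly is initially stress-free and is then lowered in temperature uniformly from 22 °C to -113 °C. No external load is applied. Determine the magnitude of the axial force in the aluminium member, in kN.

The aluminium has the larger α, so on cooling it would change length more than the bronze if both were free. The rigid plates force a common final length, so the aluminium is put into tension and the bronze into compression, with equal and opposite forces P (no external load).
Equating the net (thermal + elastic) strains gives |α₁ − α₂|·ΔT = P·[1/(A₁E₁) + 1/(A₂E₂)].
|α₁ − α₂|·ΔT = 3.1×10⁻⁶ × 135 = 0.0004185.
1/(A₁E₁) + 1/(A₂E₂) = 1/(1300×69×10³) + 1/(700×112×10³) = 2.39×10⁻⁸ N⁻¹.
P = 0.0004185 / 2.39×10⁻⁸ = 17510 N = 17.51 kN.

P ≈ 17.5 kN (tensile in the aluminium)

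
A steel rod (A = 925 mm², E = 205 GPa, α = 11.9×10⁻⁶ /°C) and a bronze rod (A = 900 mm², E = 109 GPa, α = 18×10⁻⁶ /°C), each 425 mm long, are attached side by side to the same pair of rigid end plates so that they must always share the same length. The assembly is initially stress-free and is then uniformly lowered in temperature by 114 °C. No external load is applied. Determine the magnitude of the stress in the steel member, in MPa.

The bronze has the larger α, so on cooling it would change length more than the steel if both were free. The rigid plates force a common final length, so the bronze is put into tension and the steel into compression, with equal and opposite forces P (no external load).
Compatibility of the two members (thermal + elastic change equal): (α₁ − α₂)ΔT = P·[1/(A₁E₁) + 1/(A₂E₂)].
|α₁ − α₂|·ΔT = 6.1×10⁻⁶ × 114 = 0.0006954.
1/(A₁E₁) + 1/(A₂E₂) = 1/(925×205×10³) + 1/(900×109×10³) = 1.547×10⁻⁸ N⁻¹.
P = 0.0006954 / 1.547×10⁻⁸ = 44960 N = 44.96 kN.
σ_{steel} = P/A₁ = 44960/925 = 48.6 MPa, compressive.

σ ≈ 48.6 MPa (compressive)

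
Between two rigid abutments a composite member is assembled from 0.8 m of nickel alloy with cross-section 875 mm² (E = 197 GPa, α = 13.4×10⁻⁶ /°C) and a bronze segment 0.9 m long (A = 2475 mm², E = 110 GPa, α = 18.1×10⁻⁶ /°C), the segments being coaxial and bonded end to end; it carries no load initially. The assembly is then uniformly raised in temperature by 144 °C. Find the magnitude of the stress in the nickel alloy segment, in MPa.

If the supports were absent, the total length change would be Σ αᵢΔT Lᵢ = 13.4×10⁻⁶×144×800 + 18.1×10⁻⁶×144×900 = 3.889 mm.
Since the ends are fixed, an axial force P builds up, equal in every segment, with P · Σ Lᵢ/(AᵢEᵢ) = δ_free.
Σ Lᵢ/(AᵢEᵢ) = 800/(875×197×10³) + 900/(2475×110×10³) = 7.947×10⁻⁶ mm/N.
P = 3.889 / 7.947×10⁻⁶ = 489400 N = 489.4 kN, compressive.
σ_{nickel alloy} = P / A = 489400 / 875 = 559.4 MPa.

σ ≈ 559 MPa (compressive)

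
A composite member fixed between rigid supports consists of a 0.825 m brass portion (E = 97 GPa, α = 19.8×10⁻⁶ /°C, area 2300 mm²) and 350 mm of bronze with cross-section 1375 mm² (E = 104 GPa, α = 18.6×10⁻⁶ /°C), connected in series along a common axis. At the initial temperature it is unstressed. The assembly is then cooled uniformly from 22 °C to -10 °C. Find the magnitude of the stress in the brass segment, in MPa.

σ ≈ 51.7 MPa (tensile)

Free thermal contraction of the whole bar: Σ αᵢΔT Lᵢ = 19.8×10⁻⁶×32×825 + 18.6×10⁻⁶×32×350 = 0.731 mm.
The rigid supports impose zero overall length change; the single axial force P common to all segments must satisfy P Σ Lᵢ/(AᵢEᵢ) = δ_free.
The series flexibility is Σ Lᵢ/(AᵢEᵢ) = 825/(2300×97×10³) + 350/(1375×104×10³) = 6.145×10⁻⁶ mm/N.
Hence P = δ_free / Σ(L/AE) = 0.731/6.145×10⁻⁶ = 119 kN (tensile).
σ_{brass} = P / A = 119000 / 2300 = 51.72 MPa.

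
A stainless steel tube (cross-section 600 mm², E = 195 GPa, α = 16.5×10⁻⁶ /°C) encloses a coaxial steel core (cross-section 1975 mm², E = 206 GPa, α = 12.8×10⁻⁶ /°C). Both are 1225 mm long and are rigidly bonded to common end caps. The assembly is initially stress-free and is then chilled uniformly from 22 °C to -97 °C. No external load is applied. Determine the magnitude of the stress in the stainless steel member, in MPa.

σ ≈ 66.7 MPa (tensile)

Equilibrium of a rigid end plate with no external load gives equal and opposite internal forces ±P in the two members. Since α_{stainless steel} > α_{steel}, cooling drives the stainless steel into tension and the steel into compression.
Setting the final lengths equal and cancelling L: (α₁ − α₂)ΔT = P/(A₁E₁) + P/(A₂E₂).
|α₁ − α₂|·ΔT = 3.7×10⁻⁶ × 119 = 0.0004403.
1/(A₁E₁) + 1/(A₂E₂) = 1/(600×195×10³) + 1/(1975×206×10³) = 1.1×10⁻⁸ N⁻¹.
So P = 0.0004403 / 1.1×10⁻⁸ = 40.01 kN.
σ_{stainless steel} = P/A₁ = 40010/600 = 66.68 MPa, tensile.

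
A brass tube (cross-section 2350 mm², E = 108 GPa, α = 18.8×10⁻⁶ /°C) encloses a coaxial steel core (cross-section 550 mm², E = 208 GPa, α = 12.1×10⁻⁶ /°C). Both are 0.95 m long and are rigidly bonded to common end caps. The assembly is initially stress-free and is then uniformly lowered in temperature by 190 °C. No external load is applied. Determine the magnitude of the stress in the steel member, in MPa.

The brass has the larger α, so on cooling it would change length more than the steel if both were free. The rigid plates force a common final length, so the brass is put into tension and the steel into compression, with equal and opposite forces P (no external load).
Compatibility of the two members (thermal + elastic change equal): (α₁ − α₂)ΔT = P·[1/(A₁E₁) + 1/(A₂E₂)].
|α₁ − α₂|·ΔT = 6.7×10⁻⁶ × 190 = 0.001273.
1/(A₁E₁) + 1/(A₂E₂) = 1/(2350×108×10³) + 1/(550×208×10³) = 1.268×10⁻⁸ N⁻¹.
So P = 0.001273 / 1.268×10⁻⁸ = 100.4 kN.
σ_{steel} = P/A₂ = 100400/550 = 182.5 MPa, compressive.

σ ≈ 183 MPa (compressive)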